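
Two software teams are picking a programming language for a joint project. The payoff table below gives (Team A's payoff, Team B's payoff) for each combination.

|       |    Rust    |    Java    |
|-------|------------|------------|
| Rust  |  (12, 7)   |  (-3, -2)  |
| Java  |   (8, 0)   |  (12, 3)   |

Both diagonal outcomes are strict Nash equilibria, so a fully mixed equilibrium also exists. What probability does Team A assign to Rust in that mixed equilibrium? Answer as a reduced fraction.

Team A's mix p on Rust must make Team B indifferent between Rust and Java.
Team B's payoff from Rust: 7p + 0(1−p). From Java: (-2)p + 3(1−p).
Set equal: 9p = 3(1−p) → p = 3/12 = 1/4.

1/4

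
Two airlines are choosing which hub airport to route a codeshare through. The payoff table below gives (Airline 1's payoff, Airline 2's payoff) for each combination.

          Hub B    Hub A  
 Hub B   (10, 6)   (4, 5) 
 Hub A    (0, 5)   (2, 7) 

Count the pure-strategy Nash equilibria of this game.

Both Hub B: Airline 1 gets 10 (best alternative 0); Airline 2 gets 6 (best alternative 5). Neither deviates — NE.
Both Hub A is not a NE: Airline 1 would switch to Hub B (4 > 2).
No other cell survives both best-response checks, so there is 1 pure NE.

1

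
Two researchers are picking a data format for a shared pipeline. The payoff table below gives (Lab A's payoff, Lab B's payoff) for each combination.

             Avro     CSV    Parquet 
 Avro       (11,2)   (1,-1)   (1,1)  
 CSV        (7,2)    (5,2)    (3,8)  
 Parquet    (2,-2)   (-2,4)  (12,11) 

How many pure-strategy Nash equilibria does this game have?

Both Avro: Lab A gets 11 (best alternative 7); Lab B gets 2 (best alternative 1). Neither deviates — NE.
Both Parquet: Lab A gets 12 (best alternative 3); Lab B gets 11 (best alternative 4). Neither deviates — NE.
Both CSV is not a NE: Lab B would switch to Parquet (8 > 2).
No other cell survives both best-response checks, so there are 2 pure NE.

2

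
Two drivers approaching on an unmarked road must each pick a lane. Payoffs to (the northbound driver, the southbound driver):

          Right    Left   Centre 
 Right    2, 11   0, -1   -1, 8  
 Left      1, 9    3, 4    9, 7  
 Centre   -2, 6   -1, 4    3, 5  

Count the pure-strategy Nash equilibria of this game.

Both Right: the northbound driver gets 2 (best alternative 1); the southbound driver gets 11 (best alternative 8). Neither deviates — NE.
Both Left is not a NE: the southbound driver would switch to Right (9 > 4).
No other cell survives both best-response checks, so there is 1 pure NE.

1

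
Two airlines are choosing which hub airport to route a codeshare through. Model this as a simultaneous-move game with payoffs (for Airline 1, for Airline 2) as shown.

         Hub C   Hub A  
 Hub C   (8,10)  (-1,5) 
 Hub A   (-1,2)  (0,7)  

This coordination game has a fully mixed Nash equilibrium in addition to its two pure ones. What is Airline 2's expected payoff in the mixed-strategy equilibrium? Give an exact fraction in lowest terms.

Airline 1 mixes with probability p on Hub C, chosen so Airline 2 is indifferent: 10p + 2(1−p) = 5p + 7(1−p) gives p = 1/2.
Airline 2's expected payoff is 10·1/2 + 2·1/2 = 6.

6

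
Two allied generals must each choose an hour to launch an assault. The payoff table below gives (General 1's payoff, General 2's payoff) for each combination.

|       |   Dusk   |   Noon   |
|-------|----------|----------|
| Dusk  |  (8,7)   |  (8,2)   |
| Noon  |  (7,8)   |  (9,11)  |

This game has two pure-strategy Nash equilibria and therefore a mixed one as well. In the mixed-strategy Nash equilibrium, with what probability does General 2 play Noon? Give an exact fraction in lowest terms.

1/2

General 2's mix q on Dusk must make General 1 indifferent between Dusk and Noon.
General 1's payoff from Dusk: 8q + 8(1−q). From Noon: 7q + 9(1−q).
Set equal: 1q = 1(1−q) → q = 1/2.
Probability on Noon is 1 − 1/2 = 1/2.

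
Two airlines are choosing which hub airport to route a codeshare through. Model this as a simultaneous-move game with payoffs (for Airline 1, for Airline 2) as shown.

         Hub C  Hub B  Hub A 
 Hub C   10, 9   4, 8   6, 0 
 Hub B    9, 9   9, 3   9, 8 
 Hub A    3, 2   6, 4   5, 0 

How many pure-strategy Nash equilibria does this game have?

Both Hub C: Airline 1 gets 10 (best alternative 9); Airline 2 gets 9 (best alternative 8). Neither deviates — NE.
Both Hub A is not a NE: Airline 1 would switch to Hub B (9 > 5).
No other cell survives both best-response checks, so there is 1 pure NE.

1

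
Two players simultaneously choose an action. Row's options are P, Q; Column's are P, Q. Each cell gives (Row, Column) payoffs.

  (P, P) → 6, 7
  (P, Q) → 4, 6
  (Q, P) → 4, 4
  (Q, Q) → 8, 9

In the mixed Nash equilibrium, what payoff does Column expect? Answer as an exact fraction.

13/2

Row mixes with probability p on P, chosen so Column is indifferent: 7p + 4(1−p) = 6p + 9(1−p) gives p = 5/6.
Column's expected payoff is 7·5/6 + 4·1/6 = 13/2.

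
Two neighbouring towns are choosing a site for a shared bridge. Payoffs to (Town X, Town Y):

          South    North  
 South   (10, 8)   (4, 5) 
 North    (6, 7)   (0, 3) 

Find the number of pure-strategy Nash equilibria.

1

Both South: Town X gets 10 (best alternative 6); Town Y gets 8 (best alternative 5). Neither deviates — NE.
Both North is not a NE: Town X would switch to South (4 > 0).
No other cell survives both best-response checks, so there is 1 pure NE.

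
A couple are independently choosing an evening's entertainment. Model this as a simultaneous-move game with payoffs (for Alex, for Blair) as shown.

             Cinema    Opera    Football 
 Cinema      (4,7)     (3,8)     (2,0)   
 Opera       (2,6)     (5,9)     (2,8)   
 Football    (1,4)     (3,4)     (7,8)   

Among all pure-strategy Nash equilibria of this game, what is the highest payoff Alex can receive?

Both Opera is a pure NE (Alex: 5 ≥ 3; Blair: 9 ≥ 8). Alex gets 5.
Both Football is a pure NE (Alex: 7 ≥ 2; Blair: 8 ≥ 4). Alex gets 7.
Every other cell has a profitable deviation for at least one player. Highest of {5, 7} is 7.

7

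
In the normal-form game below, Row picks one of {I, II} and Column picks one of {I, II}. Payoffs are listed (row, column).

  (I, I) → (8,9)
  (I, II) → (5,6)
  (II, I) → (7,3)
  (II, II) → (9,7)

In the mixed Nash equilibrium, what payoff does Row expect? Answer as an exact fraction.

Column mixes with probability q on I, chosen so Row is indifferent: 8q + 5(1−q) = 7q + 9(1−q) gives q = 4/5.
Row's expected payoff (from either row, since indifferent) is 8·4/5 + 5·1/5 = 37/5.

37/5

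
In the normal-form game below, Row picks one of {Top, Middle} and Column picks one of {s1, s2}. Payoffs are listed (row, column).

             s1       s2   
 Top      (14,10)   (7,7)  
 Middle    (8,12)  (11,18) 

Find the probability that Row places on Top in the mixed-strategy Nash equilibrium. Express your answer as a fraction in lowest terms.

2/3

Row's mix p on Top must make Column indifferent between s1 and s2.
Column's payoff from s1: 10p + 12(1−p). From s2: 7p + 18(1−p).
Set equal: 3p = 6(1−p) → p = 6/9 = 2/3.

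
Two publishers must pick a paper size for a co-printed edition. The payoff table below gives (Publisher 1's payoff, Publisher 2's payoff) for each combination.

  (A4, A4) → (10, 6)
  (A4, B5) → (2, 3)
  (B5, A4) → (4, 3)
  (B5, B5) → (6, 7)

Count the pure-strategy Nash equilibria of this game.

2

Both A4: Publisher 1 gets 10 (best alternative 4); Publisher 2 gets 6 (best alternative 3). Neither deviates — NE.
Both B5: Publisher 1 gets 6 (best alternative 2); Publisher 2 gets 7 (best alternative 3). Neither deviates — NE.
(A4, B5) is not a NE: Publisher 1 would switch to B5 (6 > 2).
No other cell survives both best-response checks, so there are 2 pure NE.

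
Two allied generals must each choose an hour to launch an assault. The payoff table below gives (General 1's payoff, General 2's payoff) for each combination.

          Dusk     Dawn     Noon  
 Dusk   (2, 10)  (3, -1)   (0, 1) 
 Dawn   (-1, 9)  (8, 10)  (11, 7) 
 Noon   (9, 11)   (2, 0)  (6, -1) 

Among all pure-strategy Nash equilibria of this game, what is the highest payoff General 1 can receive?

Both Dawn is a pure NE (General 1: 8 ≥ 3; General 2: 10 ≥ 9). General 1 gets 8.
(Noon, Dusk) is a pure NE (General 1: 9 ≥ 2; General 2: 11 ≥ 0). General 1 gets 9.
Every other cell has a profitable deviation for at least one player. Highest of {8, 9} is 9.

9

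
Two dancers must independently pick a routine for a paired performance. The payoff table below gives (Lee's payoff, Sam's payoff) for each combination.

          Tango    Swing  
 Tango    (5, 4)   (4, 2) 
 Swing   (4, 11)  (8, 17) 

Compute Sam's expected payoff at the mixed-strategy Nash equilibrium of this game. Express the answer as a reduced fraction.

23/4

Lee mixes with probability p on Tango, chosen so Sam is indifferent: 4p + 11(1−p) = 2p + 17(1−p) gives p = 3/4.
Sam's expected payoff is 4·3/4 + 11·1/4 = 23/4.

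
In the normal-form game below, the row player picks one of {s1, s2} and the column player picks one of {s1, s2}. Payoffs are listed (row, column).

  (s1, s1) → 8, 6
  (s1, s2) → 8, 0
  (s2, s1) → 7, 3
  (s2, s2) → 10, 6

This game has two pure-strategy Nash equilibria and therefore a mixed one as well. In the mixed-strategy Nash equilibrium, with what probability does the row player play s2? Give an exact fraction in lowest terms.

2/3

The row player's mix p on s1 must make the column player indifferent between s1 and s2.
The column player's payoff from s1: 6p + 3(1−p). From s2: 0p + 6(1−p).
Set equal: 6p = 3(1−p) → p = 3/9 = 1/3.
Probability on s2 is 1 − 1/3 = 2/3.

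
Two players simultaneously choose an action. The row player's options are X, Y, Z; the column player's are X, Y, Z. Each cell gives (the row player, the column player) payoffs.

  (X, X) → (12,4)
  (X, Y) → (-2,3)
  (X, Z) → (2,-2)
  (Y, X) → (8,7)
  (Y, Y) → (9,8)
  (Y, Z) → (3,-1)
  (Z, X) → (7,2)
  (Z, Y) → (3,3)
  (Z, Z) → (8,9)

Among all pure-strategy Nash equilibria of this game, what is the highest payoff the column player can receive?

9

Both X is a pure NE (the row player: 12 ≥ 8; the column player: 4 ≥ 3). The column player gets 4.
Both Y is a pure NE (the row player: 9 ≥ 3; the column player: 8 ≥ 7). The column player gets 8.
Both Z is a pure NE (the row player: 8 ≥ 3; the column player: 9 ≥ 3). The column player gets 9.
Every other cell has a profitable deviation for at least one player. Highest of {4, 8, 9} is 9.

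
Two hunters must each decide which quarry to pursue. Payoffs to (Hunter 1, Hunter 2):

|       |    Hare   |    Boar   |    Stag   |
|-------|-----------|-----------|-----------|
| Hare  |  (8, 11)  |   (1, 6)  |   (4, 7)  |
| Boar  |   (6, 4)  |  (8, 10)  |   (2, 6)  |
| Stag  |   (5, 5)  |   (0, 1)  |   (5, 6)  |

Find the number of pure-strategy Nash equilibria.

Both Hare: Hunter 1 gets 8 (best alternative 6); Hunter 2 gets 11 (best alternative 7). Neither deviates — NE.
Both Boar: Hunter 1 gets 8 (best alternative 1); Hunter 2 gets 10 (best alternative 6). Neither deviates — NE.
Both Stag: Hunter 1 gets 5 (best alternative 4); Hunter 2 gets 6 (best alternative 5). Neither deviates — NE.
(Boar, Stag) is not a NE: Hunter 1 would switch to Stag (5 > 2).
No other cell survives both best-response checks, so there are 3 pure NE.

3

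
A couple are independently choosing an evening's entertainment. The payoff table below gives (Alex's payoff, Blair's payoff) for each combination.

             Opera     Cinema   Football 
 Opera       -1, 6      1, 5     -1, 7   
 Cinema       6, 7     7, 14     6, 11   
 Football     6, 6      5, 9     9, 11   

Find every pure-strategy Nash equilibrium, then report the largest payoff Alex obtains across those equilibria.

Both Cinema is a pure NE (Alex: 7 ≥ 5; Blair: 14 ≥ 11). Alex gets 7.
Both Football is a pure NE (Alex: 9 ≥ 6; Blair: 11 ≥ 9). Alex gets 9.
Every other cell has a profitable deviation for at least one player. Highest of {7, 9} is 9.

9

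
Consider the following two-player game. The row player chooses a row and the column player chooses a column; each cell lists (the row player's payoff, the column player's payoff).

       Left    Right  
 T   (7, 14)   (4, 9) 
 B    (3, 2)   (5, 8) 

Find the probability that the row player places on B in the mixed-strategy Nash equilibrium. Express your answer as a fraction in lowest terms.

The row player's mix p on T must make the column player indifferent between Left and Right.
The column player's payoff from Left: 14p + 2(1−p). From Right: 9p + 8(1−p).
Set equal: 5p = 6(1−p) → p = 6/11.
Probability on B is 1 − 6/11 = 5/11.

5/11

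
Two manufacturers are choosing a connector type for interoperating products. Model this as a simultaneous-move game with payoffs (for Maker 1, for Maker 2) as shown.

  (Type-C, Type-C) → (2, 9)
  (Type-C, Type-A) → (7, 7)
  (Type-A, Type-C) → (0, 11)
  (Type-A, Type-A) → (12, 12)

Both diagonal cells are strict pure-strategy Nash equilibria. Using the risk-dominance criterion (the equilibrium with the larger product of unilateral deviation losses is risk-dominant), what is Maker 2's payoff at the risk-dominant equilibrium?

12

At both Type-C: Maker 1 loses 2 − 0 = 2 by deviating; Maker 2 loses 9 − 7 = 2. Product = 2·2 = 4.
At both Type-A: Maker 1 loses 12 − 7 = 5 by deviating; Maker 2 loses 12 − 11 = 1. Product = 5·1 = 5.
5 > 4, so both Type-A is risk-dominant. Maker 2's payoff there is 12.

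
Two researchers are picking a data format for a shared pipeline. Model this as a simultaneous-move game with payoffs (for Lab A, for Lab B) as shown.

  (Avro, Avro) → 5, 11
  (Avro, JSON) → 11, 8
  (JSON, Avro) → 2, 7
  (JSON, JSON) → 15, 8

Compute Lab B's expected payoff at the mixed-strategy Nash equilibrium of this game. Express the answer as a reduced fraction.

8

Lab A mixes with probability p on Avro, chosen so Lab B is indifferent: 11p + 7(1−p) = 8p + 8(1−p) gives p = 1/4.
Lab B's expected payoff is 11·1/4 + 7·3/4 = 8.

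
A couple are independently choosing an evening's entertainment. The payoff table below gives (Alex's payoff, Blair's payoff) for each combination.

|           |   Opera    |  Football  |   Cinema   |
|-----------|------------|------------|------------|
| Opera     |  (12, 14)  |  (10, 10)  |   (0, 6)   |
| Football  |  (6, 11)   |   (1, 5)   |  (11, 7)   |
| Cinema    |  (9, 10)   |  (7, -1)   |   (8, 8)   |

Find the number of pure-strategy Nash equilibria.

Both Opera: Alex gets 12 (best alternative 9); Blair gets 14 (best alternative 10). Neither deviates — NE.
Both Football is not a NE: Alex would switch to Opera (10 > 1).
No other cell survives both best-response checks, so there is 1 pure NE.

1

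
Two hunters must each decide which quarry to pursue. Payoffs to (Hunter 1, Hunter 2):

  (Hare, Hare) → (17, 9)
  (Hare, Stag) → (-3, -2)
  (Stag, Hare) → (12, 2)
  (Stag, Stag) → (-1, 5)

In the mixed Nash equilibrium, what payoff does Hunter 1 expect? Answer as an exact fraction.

19/7

Hunter 2 mixes with probability q on Hare, chosen so Hunter 1 is indifferent: 17q + (-3)(1−q) = 12q + (-1)(1−q) gives q = 2/7.
Hunter 1's expected payoff (from either row, since indifferent) is 17·2/7 + (-3)·5/7 = 19/7.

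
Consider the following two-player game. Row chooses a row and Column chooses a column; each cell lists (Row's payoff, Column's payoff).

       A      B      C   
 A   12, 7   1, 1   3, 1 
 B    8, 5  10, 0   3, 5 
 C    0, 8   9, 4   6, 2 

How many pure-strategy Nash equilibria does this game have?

1

Both A: Row gets 12 (best alternative 8); Column gets 7 (best alternative 1). Neither deviates — NE.
Both C is not a NE: Column would switch to A (8 > 2).
No other cell survives both best-response checks, so there is 1 pure NE.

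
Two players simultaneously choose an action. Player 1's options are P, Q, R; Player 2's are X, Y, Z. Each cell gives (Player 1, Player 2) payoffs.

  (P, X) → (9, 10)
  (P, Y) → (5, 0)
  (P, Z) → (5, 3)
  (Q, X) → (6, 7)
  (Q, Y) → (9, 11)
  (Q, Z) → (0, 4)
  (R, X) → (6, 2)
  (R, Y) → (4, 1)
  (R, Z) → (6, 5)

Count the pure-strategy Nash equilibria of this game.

3

(P, X): Player 1 gets 9 (best alternative 6); Player 2 gets 10 (best alternative 3). Neither deviates — NE.
(Q, Y): Player 1 gets 9 (best alternative 5); Player 2 gets 11 (best alternative 7). Neither deviates — NE.
(R, Z): Player 1 gets 6 (best alternative 5); Player 2 gets 5 (best alternative 2). Neither deviates — NE.
(P, Z) is not a NE: Player 1 would switch to R (6 > 5).
No other cell survives both best-response checks, so there are 3 pure NE.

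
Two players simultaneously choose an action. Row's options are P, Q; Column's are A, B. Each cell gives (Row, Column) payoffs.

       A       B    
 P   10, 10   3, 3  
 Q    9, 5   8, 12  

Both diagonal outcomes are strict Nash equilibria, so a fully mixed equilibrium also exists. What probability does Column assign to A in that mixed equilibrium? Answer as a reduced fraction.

5/6

Column's mix q on A must make Row indifferent between P and Q.
Row's payoff from P: 10q + 3(1−q). From Q: 9q + 8(1−q).
Set equal: 1q = 5(1−q) → q = 5/6.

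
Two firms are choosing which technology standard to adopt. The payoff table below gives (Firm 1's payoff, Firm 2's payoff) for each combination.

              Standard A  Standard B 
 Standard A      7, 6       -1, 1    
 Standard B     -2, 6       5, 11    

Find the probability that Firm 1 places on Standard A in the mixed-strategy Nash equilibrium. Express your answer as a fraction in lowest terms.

Firm 1's mix p on Standard A must make Firm 2 indifferent between Standard A and Standard B.
Firm 2's payoff from Standard A: 6p + 6(1−p). From Standard B: 1p + 11(1−p).
Set equal: 5p = 5(1−p) → p = 5/10 = 1/2.

1/2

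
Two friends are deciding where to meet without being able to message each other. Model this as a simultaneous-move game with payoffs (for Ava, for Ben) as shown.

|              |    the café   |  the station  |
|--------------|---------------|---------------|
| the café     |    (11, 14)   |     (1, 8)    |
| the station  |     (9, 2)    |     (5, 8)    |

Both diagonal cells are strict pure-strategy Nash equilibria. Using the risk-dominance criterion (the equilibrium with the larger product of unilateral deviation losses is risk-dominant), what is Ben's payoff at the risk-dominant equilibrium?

8

At both the café: Ava loses 11 − 9 = 2 by deviating; Ben loses 14 − 8 = 6. Product = 2·6 = 12.
At both the station: Ava loses 5 − 1 = 4 by deviating; Ben loses 8 − 2 = 6. Product = 4·6 = 24.
24 > 12, so both the station is risk-dominant. Ben's payoff there is 8.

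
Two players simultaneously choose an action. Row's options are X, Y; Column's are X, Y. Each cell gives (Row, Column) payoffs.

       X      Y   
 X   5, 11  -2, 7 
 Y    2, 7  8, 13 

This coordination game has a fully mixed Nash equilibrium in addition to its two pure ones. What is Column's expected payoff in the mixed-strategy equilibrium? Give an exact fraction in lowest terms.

Row mixes with probability p on X, chosen so Column is indifferent: 11p + 7(1−p) = 7p + 13(1−p) gives p = 3/5.
Column's expected payoff is 11·3/5 + 7·2/5 = 47/5.

47/5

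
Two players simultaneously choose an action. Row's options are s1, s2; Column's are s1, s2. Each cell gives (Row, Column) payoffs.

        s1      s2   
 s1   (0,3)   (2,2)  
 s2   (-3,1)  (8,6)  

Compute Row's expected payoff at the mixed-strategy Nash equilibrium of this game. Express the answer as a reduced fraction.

2/3

Column mixes with probability q on s1, chosen so Row is indifferent: 0q + 2(1−q) = (-3)q + 8(1−q) gives q = 2/3.
Row's expected payoff (from either row, since indifferent) is 0·2/3 + 2·1/3 = 2/3.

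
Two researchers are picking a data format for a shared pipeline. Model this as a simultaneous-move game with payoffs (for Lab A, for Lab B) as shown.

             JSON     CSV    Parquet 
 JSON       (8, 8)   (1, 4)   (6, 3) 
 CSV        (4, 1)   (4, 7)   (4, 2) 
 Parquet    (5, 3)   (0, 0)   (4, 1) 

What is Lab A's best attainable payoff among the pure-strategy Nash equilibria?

Both JSON is a pure NE (Lab A: 8 ≥ 5; Lab B: 8 ≥ 4). Lab A gets 8.
Both CSV is a pure NE (Lab A: 4 ≥ 1; Lab B: 7 ≥ 2). Lab A gets 4.
Every other cell has a profitable deviation for at least one player. Highest of {8, 4} is 8.

8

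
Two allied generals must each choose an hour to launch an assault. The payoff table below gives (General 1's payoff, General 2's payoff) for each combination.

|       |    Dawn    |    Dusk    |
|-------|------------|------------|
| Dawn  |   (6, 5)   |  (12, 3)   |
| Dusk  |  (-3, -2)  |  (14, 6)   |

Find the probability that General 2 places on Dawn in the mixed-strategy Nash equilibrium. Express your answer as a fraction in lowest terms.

2/11

General 2's mix q on Dawn must make General 1 indifferent between Dawn and Dusk.
General 1's payoff from Dawn: 6q + 12(1−q). From Dusk: (-3)q + 14(1−q).
Set equal: 9q = 2(1−q) → q = 2/11.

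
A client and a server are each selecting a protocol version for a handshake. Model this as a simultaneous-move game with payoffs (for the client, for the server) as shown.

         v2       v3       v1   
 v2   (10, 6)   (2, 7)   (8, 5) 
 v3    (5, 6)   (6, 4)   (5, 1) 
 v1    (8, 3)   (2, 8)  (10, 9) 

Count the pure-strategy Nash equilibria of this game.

Both v1: the client gets 10 (best alternative 8); the server gets 9 (best alternative 8). Neither deviates — NE.
Both v2 is not a NE: the server would switch to v3 (7 > 6).
No other cell survives both best-response checks, so there is 1 pure NE.

1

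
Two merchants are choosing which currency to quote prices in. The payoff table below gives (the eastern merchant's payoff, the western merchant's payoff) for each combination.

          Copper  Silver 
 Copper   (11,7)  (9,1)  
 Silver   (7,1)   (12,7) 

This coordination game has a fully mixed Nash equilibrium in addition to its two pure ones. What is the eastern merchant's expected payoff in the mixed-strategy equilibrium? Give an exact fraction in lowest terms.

The western merchant mixes with probability q on Copper, chosen so the eastern merchant is indifferent: 11q + 9(1−q) = 7q + 12(1−q) gives q = 3/7.
The eastern merchant's expected payoff (from either row, since indifferent) is 11·3/7 + 9·4/7 = 69/7.

69/7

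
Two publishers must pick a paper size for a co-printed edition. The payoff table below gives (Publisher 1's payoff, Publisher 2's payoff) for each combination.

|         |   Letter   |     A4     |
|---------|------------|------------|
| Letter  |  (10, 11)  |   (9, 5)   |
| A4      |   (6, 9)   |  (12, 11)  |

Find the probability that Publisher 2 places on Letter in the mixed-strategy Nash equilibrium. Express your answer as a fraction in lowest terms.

Publisher 2's mix q on Letter must make Publisher 1 indifferent between Letter and A4.
Publisher 1's payoff from Letter: 10q + 9(1−q). From A4: 6q + 12(1−q).
Set equal: 4q = 3(1−q) → q = 3/7.

3/7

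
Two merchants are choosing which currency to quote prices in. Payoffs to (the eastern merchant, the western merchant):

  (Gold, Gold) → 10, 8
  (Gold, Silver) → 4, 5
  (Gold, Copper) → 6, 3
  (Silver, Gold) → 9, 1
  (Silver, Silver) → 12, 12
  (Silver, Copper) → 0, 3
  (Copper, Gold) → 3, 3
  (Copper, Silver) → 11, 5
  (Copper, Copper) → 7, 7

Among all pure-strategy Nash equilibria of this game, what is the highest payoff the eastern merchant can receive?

12

Both Gold is a pure NE (the eastern merchant: 10 ≥ 9; the western merchant: 8 ≥ 5). The eastern merchant gets 10.
Both Silver is a pure NE (the eastern merchant: 12 ≥ 11; the western merchant: 12 ≥ 3). The eastern merchant gets 12.
Both Copper is a pure NE (the eastern merchant: 7 ≥ 6; the western merchant: 7 ≥ 5). The eastern merchant gets 7.
Every other cell has a profitable deviation for at least one player. Highest of {10, 12, 7} is 12.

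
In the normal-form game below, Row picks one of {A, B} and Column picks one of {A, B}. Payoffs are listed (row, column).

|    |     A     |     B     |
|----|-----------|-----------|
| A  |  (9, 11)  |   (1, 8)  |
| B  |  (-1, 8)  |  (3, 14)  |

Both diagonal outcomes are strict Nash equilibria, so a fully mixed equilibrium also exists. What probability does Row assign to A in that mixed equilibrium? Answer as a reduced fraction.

2/3

Row's mix p on A must make Column indifferent between A and B.
Column's payoff from A: 11p + 8(1−p). From B: 8p + 14(1−p).
Set equal: 3p = 6(1−p) → p = 6/9 = 2/3.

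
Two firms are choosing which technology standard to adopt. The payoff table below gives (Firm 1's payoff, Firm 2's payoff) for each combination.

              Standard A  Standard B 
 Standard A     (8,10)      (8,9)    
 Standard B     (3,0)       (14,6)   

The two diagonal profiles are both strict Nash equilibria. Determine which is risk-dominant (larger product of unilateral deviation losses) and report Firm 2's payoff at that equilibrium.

6

At both Standard A: Firm 1 loses 8 − 3 = 5 by deviating; Firm 2 loses 10 − 9 = 1. Product = 5·1 = 5.
At both Standard B: Firm 1 loses 14 − 8 = 6 by deviating; Firm 2 loses 6 − 0 = 6. Product = 6·6 = 36.
36 > 5, so both Standard B is risk-dominant. Firm 2's payoff there is 6.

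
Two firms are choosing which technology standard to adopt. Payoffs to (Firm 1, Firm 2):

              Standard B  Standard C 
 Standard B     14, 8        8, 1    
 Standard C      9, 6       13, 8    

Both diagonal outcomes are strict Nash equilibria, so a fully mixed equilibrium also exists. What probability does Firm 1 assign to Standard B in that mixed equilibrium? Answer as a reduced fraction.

2/9

Firm 1's mix p on Standard B must make Firm 2 indifferent between Standard B and Standard C.
Firm 2's payoff from Standard B: 8p + 6(1−p). From Standard C: 1p + 8(1−p).
Set equal: 7p = 2(1−p) → p = 2/9.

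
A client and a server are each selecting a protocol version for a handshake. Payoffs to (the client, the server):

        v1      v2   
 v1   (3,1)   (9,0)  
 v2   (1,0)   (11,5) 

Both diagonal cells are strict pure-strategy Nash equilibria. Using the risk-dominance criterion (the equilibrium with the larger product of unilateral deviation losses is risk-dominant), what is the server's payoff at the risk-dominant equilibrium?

At both v1: the client loses 3 − 1 = 2 by deviating; the server loses 1 − 0 = 1. Product = 2·1 = 2.
At both v2: the client loses 11 − 9 = 2 by deviating; the server loses 5 − 0 = 5. Product = 2·5 = 10.
10 > 2, so both v2 is risk-dominant. The server's payoff there is 5.

5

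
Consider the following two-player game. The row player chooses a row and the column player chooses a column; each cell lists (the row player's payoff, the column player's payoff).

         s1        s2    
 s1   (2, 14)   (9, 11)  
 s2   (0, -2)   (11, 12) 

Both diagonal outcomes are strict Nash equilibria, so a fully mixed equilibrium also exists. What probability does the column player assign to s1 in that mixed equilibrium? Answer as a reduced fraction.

1/2

The column player's mix q on s1 must make the row player indifferent between s1 and s2.
The row player's payoff from s1: 2q + 9(1−q). From s2: 0q + 11(1−q).
Set equal: 2q = 2(1−q) → q = 2/4 = 1/2.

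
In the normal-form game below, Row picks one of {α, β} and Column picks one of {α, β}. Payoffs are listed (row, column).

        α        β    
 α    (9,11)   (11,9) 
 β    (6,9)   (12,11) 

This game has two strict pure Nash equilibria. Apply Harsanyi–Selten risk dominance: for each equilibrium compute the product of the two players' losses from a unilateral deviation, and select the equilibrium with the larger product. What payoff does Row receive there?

9

At both α: Row loses 9 − 6 = 3 by deviating; Column loses 11 − 9 = 2. Product = 3·2 = 6.
At both β: Row loses 12 − 11 = 1 by deviating; Column loses 11 − 9 = 2. Product = 1·2 = 2.
6 > 2, so both α is risk-dominant. Row's payoff there is 9.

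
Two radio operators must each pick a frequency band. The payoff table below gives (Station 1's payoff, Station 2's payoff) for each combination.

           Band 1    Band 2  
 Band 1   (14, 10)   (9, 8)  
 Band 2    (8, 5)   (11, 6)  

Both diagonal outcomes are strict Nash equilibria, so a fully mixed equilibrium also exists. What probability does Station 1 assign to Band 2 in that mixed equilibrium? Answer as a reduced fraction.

Station 1's mix p on Band 1 must make Station 2 indifferent between Band 1 and Band 2.
Station 2's payoff from Band 1: 10p + 5(1−p). From Band 2: 8p + 6(1−p).
Set equal: 2p = 1(1−p) → p = 1/3.
Probability on Band 2 is 1 − 1/3 = 2/3.

2/3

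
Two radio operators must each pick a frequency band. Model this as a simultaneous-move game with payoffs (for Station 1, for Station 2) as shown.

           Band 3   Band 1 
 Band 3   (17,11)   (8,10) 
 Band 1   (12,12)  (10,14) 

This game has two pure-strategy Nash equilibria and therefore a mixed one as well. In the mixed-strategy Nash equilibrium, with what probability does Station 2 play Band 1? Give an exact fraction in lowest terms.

5/7

Station 2's mix q on Band 3 must make Station 1 indifferent between Band 3 and Band 1.
Station 1's payoff from Band 3: 17q + 8(1−q). From Band 1: 12q + 10(1−q).
Set equal: 5q = 2(1−q) → q = 2/7.
Probability on Band 1 is 1 − 2/7 = 5/7.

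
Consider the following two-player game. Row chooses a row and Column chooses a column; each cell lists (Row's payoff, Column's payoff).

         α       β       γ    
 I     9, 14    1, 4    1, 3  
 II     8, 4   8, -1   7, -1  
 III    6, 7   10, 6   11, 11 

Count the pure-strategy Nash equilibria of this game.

2

(I, α): Row gets 9 (best alternative 8); Column gets 14 (best alternative 4). Neither deviates — NE.
(III, γ): Row gets 11 (best alternative 7); Column gets 11 (best alternative 7). Neither deviates — NE.
(II, β) is not a NE: Row would switch to III (10 > 8).
No other cell survives both best-response checks, so there are 2 pure NE.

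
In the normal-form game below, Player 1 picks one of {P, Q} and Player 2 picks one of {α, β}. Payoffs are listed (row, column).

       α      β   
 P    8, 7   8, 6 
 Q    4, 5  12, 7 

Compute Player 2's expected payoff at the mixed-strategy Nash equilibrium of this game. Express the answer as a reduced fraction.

19/3

Player 1 mixes with probability p on P, chosen so Player 2 is indifferent: 7p + 5(1−p) = 6p + 7(1−p) gives p = 2/3.
Player 2's expected payoff is 7·2/3 + 5·1/3 = 19/3.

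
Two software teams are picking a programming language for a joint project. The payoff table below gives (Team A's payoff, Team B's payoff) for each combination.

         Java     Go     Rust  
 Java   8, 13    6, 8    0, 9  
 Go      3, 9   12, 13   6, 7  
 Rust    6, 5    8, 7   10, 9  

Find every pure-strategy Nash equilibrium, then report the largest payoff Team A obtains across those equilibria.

Both Java is a pure NE (Team A: 8 ≥ 6; Team B: 13 ≥ 9). Team A gets 8.
Both Go is a pure NE (Team A: 12 ≥ 8; Team B: 13 ≥ 9). Team A gets 12.
Both Rust is a pure NE (Team A: 10 ≥ 6; Team B: 9 ≥ 7). Team A gets 10.
Every other cell has a profitable deviation for at least one player. Highest of {8, 12, 10} is 12.

12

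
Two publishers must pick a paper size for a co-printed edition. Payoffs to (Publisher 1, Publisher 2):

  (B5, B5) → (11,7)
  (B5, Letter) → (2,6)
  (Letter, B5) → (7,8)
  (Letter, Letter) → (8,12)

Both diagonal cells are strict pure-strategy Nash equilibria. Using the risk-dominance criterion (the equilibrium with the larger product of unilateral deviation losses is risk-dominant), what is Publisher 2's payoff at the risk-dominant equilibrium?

12

At both B5: Publisher 1 loses 11 − 7 = 4 by deviating; Publisher 2 loses 7 − 6 = 1. Product = 4·1 = 4.
At both Letter: Publisher 1 loses 8 − 2 = 6 by deviating; Publisher 2 loses 12 − 8 = 4. Product = 6·4 = 24.
24 > 4, so both Letter is risk-dominant. Publisher 2's payoff there is 12.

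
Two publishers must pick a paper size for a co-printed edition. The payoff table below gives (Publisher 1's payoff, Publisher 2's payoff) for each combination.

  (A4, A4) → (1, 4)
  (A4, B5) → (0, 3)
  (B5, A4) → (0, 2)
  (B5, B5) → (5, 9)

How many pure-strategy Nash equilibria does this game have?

Both A4: Publisher 1 gets 1 (best alternative 0); Publisher 2 gets 4 (best alternative 3). Neither deviates — NE.
Both B5: Publisher 1 gets 5 (best alternative 0); Publisher 2 gets 9 (best alternative 2). Neither deviates — NE.
(A4, B5) is not a NE: Publisher 1 would switch to B5 (5 > 0).
No other cell survives both best-response checks, so there are 2 pure NE.

2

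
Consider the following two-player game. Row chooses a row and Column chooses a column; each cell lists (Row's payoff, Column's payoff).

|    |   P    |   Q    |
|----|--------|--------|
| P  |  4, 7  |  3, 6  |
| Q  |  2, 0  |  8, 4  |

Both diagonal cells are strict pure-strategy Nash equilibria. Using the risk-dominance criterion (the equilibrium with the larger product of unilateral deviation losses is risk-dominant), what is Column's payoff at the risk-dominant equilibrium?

4

At both P: Row loses 4 − 2 = 2 by deviating; Column loses 7 − 6 = 1. Product = 2·1 = 2.
At both Q: Row loses 8 − 3 = 5 by deviating; Column loses 4 − 0 = 4. Product = 5·4 = 20.
20 > 2, so both Q is risk-dominant. Column's payoff there is 4.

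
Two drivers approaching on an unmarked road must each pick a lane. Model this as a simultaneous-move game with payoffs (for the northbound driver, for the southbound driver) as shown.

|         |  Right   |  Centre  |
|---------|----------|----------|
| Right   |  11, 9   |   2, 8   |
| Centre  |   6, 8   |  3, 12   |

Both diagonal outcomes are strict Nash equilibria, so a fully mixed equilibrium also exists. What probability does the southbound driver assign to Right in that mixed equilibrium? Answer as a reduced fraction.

1/6

The southbound driver's mix q on Right must make the northbound driver indifferent between Right and Centre.
The northbound driver's payoff from Right: 11q + 2(1−q). From Centre: 6q + 3(1−q).
Set equal: 5q = 1(1−q) → q = 1/6.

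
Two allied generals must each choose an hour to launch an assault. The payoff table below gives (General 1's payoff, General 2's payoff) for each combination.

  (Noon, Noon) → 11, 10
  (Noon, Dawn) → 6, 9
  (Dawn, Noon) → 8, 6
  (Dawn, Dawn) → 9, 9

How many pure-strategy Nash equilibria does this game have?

Both Noon: General 1 gets 11 (best alternative 8); General 2 gets 10 (best alternative 9). Neither deviates — NE.
Both Dawn: General 1 gets 9 (best alternative 6); General 2 gets 9 (best alternative 6). Neither deviates — NE.
(Dawn, Noon) is not a NE: General 1 would switch to Noon (11 > 8).
No other cell survives both best-response checks, so there are 2 pure NE.

2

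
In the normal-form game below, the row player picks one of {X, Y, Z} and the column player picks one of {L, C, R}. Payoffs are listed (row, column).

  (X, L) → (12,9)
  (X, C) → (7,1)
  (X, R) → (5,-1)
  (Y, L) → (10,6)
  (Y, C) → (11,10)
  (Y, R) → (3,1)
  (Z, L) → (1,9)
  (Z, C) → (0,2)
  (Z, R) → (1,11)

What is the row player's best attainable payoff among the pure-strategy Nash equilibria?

(X, L) is a pure NE (the row player: 12 ≥ 10; the column player: 9 ≥ 1). The row player gets 12.
(Y, C) is a pure NE (the row player: 11 ≥ 7; the column player: 10 ≥ 6). The row player gets 11.
Every other cell has a profitable deviation for at least one player. Highest of {12, 11} is 12.

12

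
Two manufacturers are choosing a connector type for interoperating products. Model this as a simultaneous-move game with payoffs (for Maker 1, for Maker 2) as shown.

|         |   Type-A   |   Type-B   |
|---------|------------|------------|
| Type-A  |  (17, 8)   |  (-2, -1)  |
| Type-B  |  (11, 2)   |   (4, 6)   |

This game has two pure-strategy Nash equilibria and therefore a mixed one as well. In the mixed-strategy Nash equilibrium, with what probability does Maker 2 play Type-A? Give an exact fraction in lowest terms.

1/2

Maker 2's mix q on Type-A must make Maker 1 indifferent between Type-A and Type-B.
Maker 1's payoff from Type-A: 17q + (-2)(1−q). From Type-B: 11q + 4(1−q).
Set equal: 6q = 6(1−q) → q = 6/12 = 1/2.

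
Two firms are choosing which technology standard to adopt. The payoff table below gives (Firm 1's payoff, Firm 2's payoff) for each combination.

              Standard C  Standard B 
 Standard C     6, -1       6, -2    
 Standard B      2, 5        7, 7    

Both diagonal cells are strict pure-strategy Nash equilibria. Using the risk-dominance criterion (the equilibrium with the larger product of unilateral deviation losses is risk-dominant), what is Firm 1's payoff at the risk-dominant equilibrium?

At both Standard C: Firm 1 loses 6 − 2 = 4 by deviating; Firm 2 loses -1 − (-2) = 1. Product = 4·1 = 4.
At both Standard B: Firm 1 loses 7 − 6 = 1 by deviating; Firm 2 loses 7 − 5 = 2. Product = 1·2 = 2.
4 > 2, so both Standard C is risk-dominant. Firm 1's payoff there is 6.

6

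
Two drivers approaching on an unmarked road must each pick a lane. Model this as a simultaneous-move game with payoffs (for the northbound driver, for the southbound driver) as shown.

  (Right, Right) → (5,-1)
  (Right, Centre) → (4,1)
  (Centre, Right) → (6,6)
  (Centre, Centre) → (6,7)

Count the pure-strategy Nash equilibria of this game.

1

Both Centre: the northbound driver gets 6 (best alternative 4); the southbound driver gets 7 (best alternative 6). Neither deviates — NE.
Both Right is not a NE: the northbound driver would switch to Centre (6 > 5).
No other cell survives both best-response checks, so there is 1 pure NE.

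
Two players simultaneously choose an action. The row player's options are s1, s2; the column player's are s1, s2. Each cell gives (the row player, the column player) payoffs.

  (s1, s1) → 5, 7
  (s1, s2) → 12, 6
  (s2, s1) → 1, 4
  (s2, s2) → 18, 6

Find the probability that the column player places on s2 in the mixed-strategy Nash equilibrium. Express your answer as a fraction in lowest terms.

2/5

The column player's mix q on s1 must make the row player indifferent between s1 and s2.
The row player's payoff from s1: 5q + 12(1−q). From s2: 1q + 18(1−q).
Set equal: 4q = 6(1−q) → q = 6/10 = 3/5.
Probability on s2 is 1 − 3/5 = 2/5.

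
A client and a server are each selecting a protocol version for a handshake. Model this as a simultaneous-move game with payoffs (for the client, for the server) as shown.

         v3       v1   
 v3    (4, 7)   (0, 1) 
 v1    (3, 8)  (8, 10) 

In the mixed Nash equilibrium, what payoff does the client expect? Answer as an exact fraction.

32/9

The server mixes with probability q on v3, chosen so the client is indifferent: 4q + 0(1−q) = 3q + 8(1−q) gives q = 8/9.
The client's expected payoff (from either row, since indifferent) is 4·8/9 + 0·1/9 = 32/9.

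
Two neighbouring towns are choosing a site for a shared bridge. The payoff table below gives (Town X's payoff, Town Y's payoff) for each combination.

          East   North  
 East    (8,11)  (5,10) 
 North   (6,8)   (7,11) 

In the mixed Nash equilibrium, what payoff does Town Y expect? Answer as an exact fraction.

41/4

Town X mixes with probability p on East, chosen so Town Y is indifferent: 11p + 8(1−p) = 10p + 11(1−p) gives p = 3/4.
Town Y's expected payoff is 11·3/4 + 8·1/4 = 41/4.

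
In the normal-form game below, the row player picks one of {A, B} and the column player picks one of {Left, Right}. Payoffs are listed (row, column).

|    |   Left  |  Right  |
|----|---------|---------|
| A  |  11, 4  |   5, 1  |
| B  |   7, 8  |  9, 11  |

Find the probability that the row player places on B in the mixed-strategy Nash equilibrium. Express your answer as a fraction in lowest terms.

The row player's mix p on A must make the column player indifferent between Left and Right.
The column player's payoff from Left: 4p + 8(1−p). From Right: 1p + 11(1−p).
Set equal: 3p = 3(1−p) → p = 3/6 = 1/2.
Probability on B is 1 − 1/2 = 1/2.

1/2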